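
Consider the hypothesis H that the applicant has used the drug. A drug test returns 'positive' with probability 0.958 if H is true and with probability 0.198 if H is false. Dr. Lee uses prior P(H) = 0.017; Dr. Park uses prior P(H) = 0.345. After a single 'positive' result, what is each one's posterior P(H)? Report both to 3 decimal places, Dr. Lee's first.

Dr. Lee: 0.077; Dr. Park: 0.718

P('+'|H) = 0.958, P('+'|¬H) = 0.198.
Dr. Lee: numerator 0.958·0.017 = 0.016286; evidence = 0.016286+0.198·0.983 = 0.21092; posterior = 0.077.
Dr. Park: numerator 0.958·0.345 = 0.33051; evidence = 0.33051+0.198·0.655 = 0.46020; posterior = 0.718.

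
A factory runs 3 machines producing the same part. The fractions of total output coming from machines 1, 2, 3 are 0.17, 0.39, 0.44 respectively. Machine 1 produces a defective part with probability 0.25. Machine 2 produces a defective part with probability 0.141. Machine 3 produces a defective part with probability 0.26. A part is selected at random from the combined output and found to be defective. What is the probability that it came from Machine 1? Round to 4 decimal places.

Posterior probability ≈ 0.2006

Tabulate prior·likelihood by source: [1] prior 0.17, lik 0.25, product 0.04250; [2] prior 0.39, lik 0.141, product 0.05499; [3] prior 0.44, lik 0.26, product 0.1144.
Normalizing constant = 0.21189; the posterior for Machine 1 is its product over the sum, 0.04250/0.21189 = 0.2006.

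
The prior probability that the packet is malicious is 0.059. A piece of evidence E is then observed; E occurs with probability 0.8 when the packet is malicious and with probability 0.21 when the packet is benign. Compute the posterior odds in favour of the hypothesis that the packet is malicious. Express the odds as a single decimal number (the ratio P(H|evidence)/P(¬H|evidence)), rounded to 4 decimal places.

Prior odds = 0.059/(1−0.059) = 0.062699. In log-odds, ln(0.062699) = -2.7694.
Add log likelihood ratio: ln(3.8095) = 1.3375.
Posterior log-odds = -1.4319, so posterior odds = exp(-1.4319) = 0.23885.

Posterior odds ≈ 0.2389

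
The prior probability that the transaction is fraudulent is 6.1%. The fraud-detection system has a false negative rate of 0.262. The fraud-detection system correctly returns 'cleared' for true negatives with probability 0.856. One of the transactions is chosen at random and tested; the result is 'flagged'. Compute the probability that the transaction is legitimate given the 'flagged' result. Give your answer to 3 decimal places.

P(¬H | E) ≈ 0.750

Let H be the event that the transaction is fraudulent. P(H) = 0.061, so P(¬H) = 0.939. With E the 'flagged' result, P(E|H) = 0.738 and P(E|¬H) = 0.144.
P(E) = 0.738·0.061 + 0.144·0.939 = 0.045018 + 0.13522 = 0.18023.
By Bayes' theorem, P(H|E) = 0.045018 / 0.18023 = 0.250. Hence P(¬H|E) = 1 − 0.250 = 0.750.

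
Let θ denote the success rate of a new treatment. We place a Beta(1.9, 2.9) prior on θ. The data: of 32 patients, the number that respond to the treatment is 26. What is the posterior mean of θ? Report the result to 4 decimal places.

Posterior mean ≈ 0.7582

The binomial likelihood is conjugate to the Beta prior: with 26 successes and 6 failures, the posterior is Beta(1.9+26, 2.9+6) = Beta(27.9, 8.9).
E[θ | data] = 27.9/(27.9+8.9) = 0.7582.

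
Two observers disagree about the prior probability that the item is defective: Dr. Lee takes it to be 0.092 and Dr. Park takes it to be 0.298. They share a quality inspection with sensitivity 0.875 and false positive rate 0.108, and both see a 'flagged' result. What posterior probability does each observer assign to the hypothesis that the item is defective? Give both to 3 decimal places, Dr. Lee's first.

Dr. Lee: 0.451; Dr. Park: 0.775

P('+'|H) = 0.875, P('+'|¬H) = 0.108.
Dr. Lee: numerator 0.875·0.092 = 0.080500; evidence = 0.080500+0.108·0.908 = 0.17856; posterior = 0.451.
Dr. Park: numerator 0.875·0.298 = 0.26075; evidence = 0.26075+0.108·0.702 = 0.33657; posterior = 0.775.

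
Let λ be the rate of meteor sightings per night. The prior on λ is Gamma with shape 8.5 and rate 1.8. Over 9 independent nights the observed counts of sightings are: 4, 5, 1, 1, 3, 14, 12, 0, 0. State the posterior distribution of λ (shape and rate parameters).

Total count ∑xᵢ = 40 over n = 9 nights.
Gamma is conjugate to the Poisson likelihood: posterior is Gamma(shape = 8.5+40 = 48.5, rate = 1.8+9 = 10.8).

Posterior: Gamma(shape=48.5, rate=10.8)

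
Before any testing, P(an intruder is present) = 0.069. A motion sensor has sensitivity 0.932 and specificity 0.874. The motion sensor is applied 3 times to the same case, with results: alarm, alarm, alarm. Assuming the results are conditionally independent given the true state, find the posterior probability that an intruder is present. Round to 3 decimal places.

Let H be the event that an intruder is present; start with P(H) = 0.069. P('alarm'|H) = 0.932, P('alarm'|¬H) = 0.126.
Update on result 1 ('alarm'): P(H) ← 0.932·0.0690 / (0.932·0.0690 + 0.126·0.9310) = 0.064308/0.18161 = 0.3541.
Update on result 2 ('alarm'): P(H) ← 0.932·0.3541 / (0.932·0.3541 + 0.126·0.6459) = 0.33001/0.41140 = 0.8022.
Update on result 3 ('alarm'): P(H) ← 0.932·0.8022 / (0.932·0.8022 + 0.126·0.1978) = 0.74763/0.77255 = 0.9677.

Posterior P(H) ≈ 0.968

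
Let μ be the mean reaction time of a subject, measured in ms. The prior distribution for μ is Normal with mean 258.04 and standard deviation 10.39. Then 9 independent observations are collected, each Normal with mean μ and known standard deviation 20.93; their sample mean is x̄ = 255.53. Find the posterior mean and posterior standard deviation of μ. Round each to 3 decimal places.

Posterior mean ≈ 256.310; posterior SD ≈ 5.792

Prior precision 1/τ₀² = 1/10.39² = 0.00926337; data precision n/σ² = 9/20.93² = 0.0205449.
Posterior precision = 0.00926337 + 0.0205449 = 0.0298083, giving posterior SD = 1/√0.0298083 = 5.792.
Posterior mean = (0.00926337·258.04 + 0.0205449·255.53) / 0.0298083 = 256.310.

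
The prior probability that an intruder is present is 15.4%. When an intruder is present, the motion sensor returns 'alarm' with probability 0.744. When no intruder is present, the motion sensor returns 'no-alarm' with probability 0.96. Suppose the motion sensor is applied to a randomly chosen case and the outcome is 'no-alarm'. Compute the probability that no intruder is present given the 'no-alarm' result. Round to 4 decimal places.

P(¬H | E) ≈ 0.9537

Let H be the event that an intruder is present. P(H) = 0.154, so P(¬H) = 0.846. With E the 'no-alarm' result, P(E|H) = 0.256 and P(E|¬H) = 0.96.
P(E) = 0.256·0.154 + 0.96·0.846 = 0.039424 + 0.81216 = 0.85158.
By Bayes' theorem, P(H|E) = 0.039424 / 0.85158 = 0.0463. Hence P(¬H|E) = 1 − 0.0463 = 0.9537.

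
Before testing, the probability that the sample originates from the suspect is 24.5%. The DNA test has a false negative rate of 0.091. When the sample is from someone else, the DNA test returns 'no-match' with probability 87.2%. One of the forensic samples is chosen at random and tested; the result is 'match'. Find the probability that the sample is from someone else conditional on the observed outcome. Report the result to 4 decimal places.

P(¬H | E) ≈ 0.3026

Write H for 'the sample originates from the suspect'. Prior odds H:¬H = 0.245/0.755 = 0.32450. For the 'match' outcome, the likelihood ratio is 0.909/0.128 = 7.1016.
Posterior odds = 0.32450 × 7.1016 = 2.3045, so P(H|E) = 2.3045/(1+2.3045) = 0.6974. Then P(¬H|E) = 1 − 0.6974 = 0.3026.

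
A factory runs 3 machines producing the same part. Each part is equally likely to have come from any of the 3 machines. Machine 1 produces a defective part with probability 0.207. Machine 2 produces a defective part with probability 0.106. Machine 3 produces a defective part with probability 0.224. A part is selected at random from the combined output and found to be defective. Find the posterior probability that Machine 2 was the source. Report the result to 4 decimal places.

Posterior probability ≈ 0.1974

P(defective|M1) = 0.207; P(defective|M2) = 0.106; P(defective|M3) = 0.224.
Prior × likelihood for each source: 0.333333·0.207=0.06900, 0.333333·0.106=0.03533, 0.333333·0.224=0.07467. Summing gives P(defective) = 0.17900.
P(Machine 2 | defective) = 0.03533 / 0.17900 = 0.1974.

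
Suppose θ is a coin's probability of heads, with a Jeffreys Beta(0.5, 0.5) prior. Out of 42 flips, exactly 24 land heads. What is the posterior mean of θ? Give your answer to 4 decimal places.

Posterior mean ≈ 0.5698

Observing 24 successes and 18 failures updates Beta(0.5, 0.5) by adding the success and failure counts to the two shape parameters: α = 0.5+24 = 24.5, β = 0.5+18 = 18.5.
Posterior mean = α/(α+β) = 24.5/43 = 0.5698.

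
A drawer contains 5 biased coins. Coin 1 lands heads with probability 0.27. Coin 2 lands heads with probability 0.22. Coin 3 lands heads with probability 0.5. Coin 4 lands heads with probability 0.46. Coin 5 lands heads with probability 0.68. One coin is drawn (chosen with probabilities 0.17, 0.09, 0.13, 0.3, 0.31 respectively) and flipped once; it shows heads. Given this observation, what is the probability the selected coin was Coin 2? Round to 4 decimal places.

Posterior probability ≈ 0.0413

P(heads|C1) = 0.27; P(heads|C2) = 0.22; P(heads|C3) = 0.5; P(heads|C4) = 0.46; P(heads|C5) = 0.68.
Prior × likelihood for each source: 0.17·0.27=0.04590, 0.09·0.22=0.01980, 0.13·0.5=0.06500, 0.3·0.46=0.1380, 0.31·0.68=0.2108. Summing gives P(heads) = 0.47950.
P(Coin 2 | heads) = 0.01980 / 0.47950 = 0.0413.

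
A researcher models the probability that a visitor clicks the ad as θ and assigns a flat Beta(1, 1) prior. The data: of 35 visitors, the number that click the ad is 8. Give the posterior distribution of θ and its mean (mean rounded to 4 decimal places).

Posterior: Beta(9, 28); mean ≈ 0.2432

Observing 8 successes and 27 failures updates Beta(1, 1) by adding the success and failure counts to the two shape parameters: α = 1+8 = 9, β = 1+27 = 28.
E[θ | data] = 9/(9+28) = 0.2432.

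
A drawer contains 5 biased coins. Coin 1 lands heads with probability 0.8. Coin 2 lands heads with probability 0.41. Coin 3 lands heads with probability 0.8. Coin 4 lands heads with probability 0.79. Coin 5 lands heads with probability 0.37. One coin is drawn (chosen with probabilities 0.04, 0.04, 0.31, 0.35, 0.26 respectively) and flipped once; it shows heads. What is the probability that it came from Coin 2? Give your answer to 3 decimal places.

Posterior probability ≈ 0.025

Tabulate prior·likelihood by source: [1] prior 0.04, lik 0.8, product 0.03200; [2] prior 0.04, lik 0.41, product 0.01640; [3] prior 0.31, lik 0.8, product 0.2480; [4] prior 0.35, lik 0.79, product 0.2765; [5] prior 0.26, lik 0.37, product 0.09620.
Normalizing constant = 0.66910; the posterior for Coin 2 is its product over the sum, 0.01640/0.66910 = 0.025.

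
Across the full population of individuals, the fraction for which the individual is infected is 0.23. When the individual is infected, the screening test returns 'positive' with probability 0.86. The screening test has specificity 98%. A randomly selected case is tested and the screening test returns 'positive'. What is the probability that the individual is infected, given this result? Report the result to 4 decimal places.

Let H be the event that the individual is infected. P(H) = 0.23, so P(¬H) = 0.77. With E the 'positive' result, P(E|H) = 0.86 and P(E|¬H) = 0.02.
P(E) = 0.86·0.23 + 0.02·0.77 = 0.19780 + 0.015400 = 0.21320.
By Bayes' theorem, P(H|E) = 0.19780 / 0.21320 = 0.9278.

P(H | E) ≈ 0.9278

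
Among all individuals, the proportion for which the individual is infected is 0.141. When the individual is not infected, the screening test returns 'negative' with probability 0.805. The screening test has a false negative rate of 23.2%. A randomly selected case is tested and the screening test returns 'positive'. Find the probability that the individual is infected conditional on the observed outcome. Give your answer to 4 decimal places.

P(H | E) ≈ 0.3926

Let H be the event that the individual is infected. P(H) = 0.141, so P(¬H) = 0.859. With E the 'positive' result, P(E|H) = 0.768 and P(E|¬H) = 0.195.
P(E) = 0.768·0.141 + 0.195·0.859 = 0.10829 + 0.16751 = 0.27579.
By Bayes' theorem, P(H|E) = 0.10829 / 0.27579 = 0.3926.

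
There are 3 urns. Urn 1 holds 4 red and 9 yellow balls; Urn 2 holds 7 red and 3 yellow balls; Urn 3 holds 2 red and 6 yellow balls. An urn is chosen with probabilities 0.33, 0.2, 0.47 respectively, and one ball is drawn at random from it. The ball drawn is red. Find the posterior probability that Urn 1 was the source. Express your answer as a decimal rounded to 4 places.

Tabulate prior·likelihood by source: [1] prior 0.33, lik 0.3077, product 0.1015; [2] prior 0.2, lik 0.7, product 0.1400; [3] prior 0.47, lik 0.25, product 0.1175.
Normalizing constant = 0.35904; the posterior for Urn 1 is its product over the sum, 0.1015/0.35904 = 0.2828.

Posterior probability ≈ 0.2828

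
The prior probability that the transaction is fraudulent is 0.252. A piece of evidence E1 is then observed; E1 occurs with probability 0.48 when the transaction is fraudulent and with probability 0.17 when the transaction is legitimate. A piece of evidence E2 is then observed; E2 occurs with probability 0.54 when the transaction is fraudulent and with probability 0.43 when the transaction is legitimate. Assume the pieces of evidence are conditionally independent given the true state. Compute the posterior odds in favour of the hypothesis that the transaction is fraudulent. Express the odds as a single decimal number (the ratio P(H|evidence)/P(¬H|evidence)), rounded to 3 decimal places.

Prior odds = 0.252/(1−0.252) = 0.33690.
Likelihood ratio for E1 = 0.48/0.17 = 2.8235.
Likelihood ratio for E2 = 0.54/0.43 = 1.2558.
Posterior odds = prior odds × LR₁ × LR₂ = 1.1946.

Posterior odds ≈ 1.195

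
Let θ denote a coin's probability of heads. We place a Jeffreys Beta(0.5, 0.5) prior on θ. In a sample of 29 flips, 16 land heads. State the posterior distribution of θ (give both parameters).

Posterior: Beta(16.5, 13.5)

The binomial likelihood is conjugate to the Beta prior: with 16 successes and 13 failures, the posterior is Beta(0.5+16, 0.5+13) = Beta(16.5, 13.5).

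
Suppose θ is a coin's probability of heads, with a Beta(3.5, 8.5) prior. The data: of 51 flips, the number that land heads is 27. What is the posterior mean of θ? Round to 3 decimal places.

Posterior mean ≈ 0.484

Observing 27 successes and 24 failures updates Beta(3.5, 8.5) by adding the success and failure counts to the two shape parameters: α = 3.5+27 = 30.5, β = 8.5+24 = 32.5.
E[θ | data] = 30.5/(30.5+32.5) = 0.484.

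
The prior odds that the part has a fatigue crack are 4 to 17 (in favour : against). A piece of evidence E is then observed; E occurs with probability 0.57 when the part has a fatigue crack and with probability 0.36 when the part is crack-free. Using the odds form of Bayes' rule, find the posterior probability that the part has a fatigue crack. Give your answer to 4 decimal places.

Prior odds = 4/17 = 0.23529. In log-odds, ln(0.23529) = -1.4469.
Add log likelihood ratio: ln(1.5833) = 0.45953.
Posterior log-odds = -0.98739, so posterior odds = exp(-0.98739) = 0.37255. Converting, P(H|E) = 0.37255/1.3725 = 0.2714.

Posterior probability ≈ 0.2714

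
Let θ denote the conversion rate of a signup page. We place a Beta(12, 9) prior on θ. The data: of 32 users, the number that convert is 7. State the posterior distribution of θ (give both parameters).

Posterior: Beta(19, 34)

Observing 7 successes and 25 failures updates Beta(12, 9) by adding the success and failure counts to the two shape parameters: α = 12+7 = 19, β = 9+25 = 34.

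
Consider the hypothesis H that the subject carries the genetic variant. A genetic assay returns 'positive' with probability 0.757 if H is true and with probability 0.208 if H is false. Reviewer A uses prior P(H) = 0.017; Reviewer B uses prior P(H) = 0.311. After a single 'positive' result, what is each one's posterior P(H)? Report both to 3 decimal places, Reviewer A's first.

Reviewer A: 0.059; Reviewer B: 0.622

The likelihood ratio for a 'positive' result is 0.757/0.208 = 3.6394.
Reviewer A: prior odds 0.017/0.983 = 0.017294; posterior odds 0.062940; posterior probability 0.059.
Reviewer B: prior odds 0.311/0.689 = 0.45138; posterior odds 1.6428; posterior probability 0.622.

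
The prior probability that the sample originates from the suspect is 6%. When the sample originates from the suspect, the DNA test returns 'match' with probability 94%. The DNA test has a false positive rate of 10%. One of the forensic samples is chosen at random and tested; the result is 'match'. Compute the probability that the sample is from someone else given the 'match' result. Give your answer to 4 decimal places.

Write H for 'the sample originates from the suspect'. Prior odds H:¬H = 0.06/0.94 = 0.063830. For the 'match' outcome, the likelihood ratio is 0.94/0.1 = 9.4000.
Posterior odds = 0.063830 × 9.4000 = 0.60000, so P(H|E) = 0.60000/(1+0.60000) = 0.3750. Then P(¬H|E) = 1 − 0.3750 = 0.6250.

P(¬H | E) ≈ 0.6250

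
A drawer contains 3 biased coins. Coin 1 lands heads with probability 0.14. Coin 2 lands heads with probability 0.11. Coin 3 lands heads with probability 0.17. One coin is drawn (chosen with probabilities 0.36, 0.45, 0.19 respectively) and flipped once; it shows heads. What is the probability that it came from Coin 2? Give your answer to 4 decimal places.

Tabulate prior·likelihood by source: [1] prior 0.36, lik 0.14, product 0.05040; [2] prior 0.45, lik 0.11, product 0.04950; [3] prior 0.19, lik 0.17, product 0.03230.
Normalizing constant = 0.13220; the posterior for Coin 2 is its product over the sum, 0.04950/0.13220 = 0.3744.

Posterior probability ≈ 0.3744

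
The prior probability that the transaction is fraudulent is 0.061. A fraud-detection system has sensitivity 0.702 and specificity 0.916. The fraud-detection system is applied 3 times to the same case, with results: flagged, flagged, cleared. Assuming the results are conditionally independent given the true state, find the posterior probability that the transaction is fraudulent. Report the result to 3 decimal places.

Let H be the event that the transaction is fraudulent; start with P(H) = 0.061. P('flagged'|H) = 0.702, P('flagged'|¬H) = 0.084.
Update on result 1 ('flagged'): P(H) ← 0.702·0.0610 / (0.702·0.0610 + 0.084·0.9390) = 0.042822/0.12170 = 0.3519.
Update on result 2 ('flagged'): P(H) ← 0.702·0.3519 / (0.702·0.3519 + 0.084·0.6481) = 0.24701/0.30146 = 0.8194.
Update on result 3 ('cleared'): P(H) ← 0.298·0.8194 / (0.298·0.8194 + 0.916·0.1806) = 0.24418/0.40961 = 0.5961.

Posterior P(H) ≈ 0.596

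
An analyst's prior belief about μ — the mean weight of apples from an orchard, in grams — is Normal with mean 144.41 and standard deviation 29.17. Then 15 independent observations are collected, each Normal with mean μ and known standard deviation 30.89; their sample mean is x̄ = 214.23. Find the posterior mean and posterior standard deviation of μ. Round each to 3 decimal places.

Posterior mean ≈ 209.373; posterior SD ≈ 7.693

Prior precision 1/τ₀² = 1/29.17² = 0.00117524; data precision n/σ² = 15/30.89² = 0.0157201.
Posterior precision = 0.00117524 + 0.0157201 = 0.0168953, giving posterior SD = 1/√0.0168953 = 7.693.
Posterior mean = (0.00117524·144.41 + 0.0157201·214.23) / 0.0168953 = 209.373.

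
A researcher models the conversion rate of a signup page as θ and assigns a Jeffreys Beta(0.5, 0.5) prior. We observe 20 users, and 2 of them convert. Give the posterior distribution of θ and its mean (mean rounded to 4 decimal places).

Posterior: Beta(2.5, 18.5); mean ≈ 0.1190

Observing 2 successes and 18 failures updates Beta(0.5, 0.5) by adding the success and failure counts to the two shape parameters: α = 0.5+2 = 2.5, β = 0.5+18 = 18.5.
Posterior mean = α/(α+β) = 2.5/21 = 0.1190.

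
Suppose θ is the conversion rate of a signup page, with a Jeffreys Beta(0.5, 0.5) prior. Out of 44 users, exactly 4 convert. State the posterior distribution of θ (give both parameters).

Posterior: Beta(4.5, 40.5)

Observing 4 successes and 40 failures updates Beta(0.5, 0.5) by adding the success and failure counts to the two shape parameters: α = 0.5+4 = 4.5, β = 0.5+40 = 40.5.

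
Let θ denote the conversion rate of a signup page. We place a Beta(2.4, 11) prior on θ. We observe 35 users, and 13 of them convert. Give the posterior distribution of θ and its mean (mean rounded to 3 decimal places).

The binomial likelihood is conjugate to the Beta prior: with 13 successes and 22 failures, the posterior is Beta(2.4+13, 11+22) = Beta(15.4, 33).
Posterior mean = α/(α+β) = 15.4/48.4 = 0.318.

Posterior: Beta(15.4, 33); mean ≈ 0.318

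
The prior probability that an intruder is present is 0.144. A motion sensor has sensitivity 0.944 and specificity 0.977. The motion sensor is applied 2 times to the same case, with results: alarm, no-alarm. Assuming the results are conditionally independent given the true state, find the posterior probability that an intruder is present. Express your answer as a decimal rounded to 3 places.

Posterior P(H) ≈ 0.284

With H the event that an intruder is present, the joint likelihood of the observed sequence is P(data|H) = 0.944·0.056 = 0.052864 and P(data|¬H) = 0.023·0.977 = 0.022471.
Bayes: P(H|data) = 0.144·0.052864 / (0.144·0.052864 + 0.856·0.022471) = 0.0076124/0.026848 = 0.2835.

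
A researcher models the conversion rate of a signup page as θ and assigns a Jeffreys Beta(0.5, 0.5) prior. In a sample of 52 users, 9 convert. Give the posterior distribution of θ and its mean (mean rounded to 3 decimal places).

Observing 9 successes and 43 failures updates Beta(0.5, 0.5) by adding the success and failure counts to the two shape parameters: α = 0.5+9 = 9.5, β = 0.5+43 = 43.5.
E[θ | data] = 9.5/(9.5+43.5) = 0.179.

Posterior: Beta(9.5, 43.5); mean ≈ 0.179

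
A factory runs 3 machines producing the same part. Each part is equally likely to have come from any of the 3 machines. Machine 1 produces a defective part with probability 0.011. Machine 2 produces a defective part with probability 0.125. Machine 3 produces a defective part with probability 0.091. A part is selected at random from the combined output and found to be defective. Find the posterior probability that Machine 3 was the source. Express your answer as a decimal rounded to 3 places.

Posterior probability ≈ 0.401

Tabulate prior·likelihood by source: [1] prior 0.333333, lik 0.011, product 0.003667; [2] prior 0.333333, lik 0.125, product 0.04167; [3] prior 0.333333, lik 0.091, product 0.03033.
Normalizing constant = 0.075667; the posterior for Machine 3 is its product over the sum, 0.03033/0.075667 = 0.401.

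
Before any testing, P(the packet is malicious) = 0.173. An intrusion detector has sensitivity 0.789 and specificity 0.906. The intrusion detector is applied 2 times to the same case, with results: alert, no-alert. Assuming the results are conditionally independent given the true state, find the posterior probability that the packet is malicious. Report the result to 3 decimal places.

Let H be the event that the packet is malicious; start with P(H) = 0.173. P('alert'|H) = 0.789, P('alert'|¬H) = 0.094.
Update on result 1 ('alert'): P(H) ← 0.789·0.1730 / (0.789·0.1730 + 0.094·0.8270) = 0.13650/0.21424 = 0.6371.
Update on result 2 ('no-alert'): P(H) ← 0.211·0.6371 / (0.211·0.6371 + 0.906·0.3629) = 0.13444/0.46319 = 0.2902.

Posterior P(H) ≈ 0.290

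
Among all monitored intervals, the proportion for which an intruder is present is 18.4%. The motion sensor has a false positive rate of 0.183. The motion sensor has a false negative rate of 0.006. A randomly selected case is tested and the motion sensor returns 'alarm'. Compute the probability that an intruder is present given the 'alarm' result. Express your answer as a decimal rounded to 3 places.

Let H be the event that an intruder is present. P(H) = 0.184, so P(¬H) = 0.816. With E the 'alarm' result, P(E|H) = 0.994 and P(E|¬H) = 0.183.
P(E) = 0.994·0.184 + 0.183·0.816 = 0.18290 + 0.14933 = 0.33222.
By Bayes' theorem, P(H|E) = 0.18290 / 0.33222 = 0.551.

P(H | E) ≈ 0.551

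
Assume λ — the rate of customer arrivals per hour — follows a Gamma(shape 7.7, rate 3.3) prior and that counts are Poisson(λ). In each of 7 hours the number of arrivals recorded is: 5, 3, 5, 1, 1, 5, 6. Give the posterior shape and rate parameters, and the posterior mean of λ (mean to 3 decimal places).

Posterior: Gamma(shape=33.7, rate=10.3); mean ≈ 3.272

Total count ∑xᵢ = 26 over n = 7 hours.
Gamma is conjugate to the Poisson likelihood: posterior is Gamma(shape = 7.7+26 = 33.7, rate = 3.3+7 = 10.3).
Posterior mean = shape/rate = 33.7/10.3 = 3.272.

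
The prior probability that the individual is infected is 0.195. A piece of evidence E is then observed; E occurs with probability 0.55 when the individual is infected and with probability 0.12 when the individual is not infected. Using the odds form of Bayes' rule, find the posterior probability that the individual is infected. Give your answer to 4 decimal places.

Prior odds = 0.195/(1−0.195) = 0.24224. In log-odds, ln(0.24224) = -1.4178.
Add log likelihood ratio: ln(4.5833) = 1.5224.
Posterior log-odds = 0.10458, so posterior odds = exp(0.10458) = 1.1102. Converting, P(H|E) = 1.1102/2.1102 = 0.5261.

Posterior probability ≈ 0.5261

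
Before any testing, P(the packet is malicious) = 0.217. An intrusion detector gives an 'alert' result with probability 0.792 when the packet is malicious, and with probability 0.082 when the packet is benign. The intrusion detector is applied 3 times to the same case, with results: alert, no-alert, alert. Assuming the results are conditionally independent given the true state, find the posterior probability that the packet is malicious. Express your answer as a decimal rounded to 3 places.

Let H be the event that the packet is malicious; start with P(H) = 0.217. P('alert'|H) = 0.792, P('alert'|¬H) = 0.082.
Update on result 1 ('alert'): P(H) ← 0.792·0.2170 / (0.792·0.2170 + 0.082·0.7830) = 0.17186/0.23607 = 0.7280.
Update on result 2 ('no-alert'): P(H) ← 0.208·0.7280 / (0.208·0.7280 + 0.918·0.2720) = 0.15143/0.40110 = 0.3775.
Update on result 3 ('alert'): P(H) ← 0.792·0.3775 / (0.792·0.3775 + 0.082·0.6225) = 0.29900/0.35005 = 0.8542.

Posterior P(H) ≈ 0.854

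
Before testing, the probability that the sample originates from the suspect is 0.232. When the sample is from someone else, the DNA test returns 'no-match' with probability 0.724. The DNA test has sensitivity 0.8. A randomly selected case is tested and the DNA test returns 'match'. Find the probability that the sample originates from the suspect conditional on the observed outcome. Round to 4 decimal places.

P(H | E) ≈ 0.4668

Write H for 'the sample originates from the suspect'. Prior odds H:¬H = 0.232/0.768 = 0.30208. For the 'match' outcome, the likelihood ratio is 0.8/0.276 = 2.8986.
Posterior odds = 0.30208 × 2.8986 = 0.87560, so P(H|E) = 0.87560/(1+0.87560) = 0.4668.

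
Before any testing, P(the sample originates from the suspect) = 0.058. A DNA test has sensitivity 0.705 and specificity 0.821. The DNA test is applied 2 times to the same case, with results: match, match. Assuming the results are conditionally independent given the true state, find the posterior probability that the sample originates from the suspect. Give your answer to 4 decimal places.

Let H be the event that the sample originates from the suspect; start with P(H) = 0.058. P('match'|H) = 0.705, P('match'|¬H) = 0.179.
Update on result 1 ('match'): P(H) ← 0.705·0.0580 / (0.705·0.0580 + 0.179·0.9420) = 0.040890/0.20951 = 0.1952.
Update on result 2 ('match'): P(H) ← 0.705·0.1952 / (0.705·0.1952 + 0.179·0.8048) = 0.13760/0.28166 = 0.4885.

Posterior P(H) ≈ 0.4885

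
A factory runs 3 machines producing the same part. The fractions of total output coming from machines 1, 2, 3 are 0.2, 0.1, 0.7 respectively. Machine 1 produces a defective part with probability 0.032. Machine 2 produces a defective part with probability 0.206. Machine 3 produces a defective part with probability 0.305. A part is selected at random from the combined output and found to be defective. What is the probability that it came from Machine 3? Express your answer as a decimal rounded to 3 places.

Posterior probability ≈ 0.888

Tabulate prior·likelihood by source: [1] prior 0.2, lik 0.032, product 0.006400; [2] prior 0.1, lik 0.206, product 0.02060; [3] prior 0.7, lik 0.305, product 0.2135.
Normalizing constant = 0.24050; the posterior for Machine 3 is its product over the sum, 0.2135/0.24050 = 0.888.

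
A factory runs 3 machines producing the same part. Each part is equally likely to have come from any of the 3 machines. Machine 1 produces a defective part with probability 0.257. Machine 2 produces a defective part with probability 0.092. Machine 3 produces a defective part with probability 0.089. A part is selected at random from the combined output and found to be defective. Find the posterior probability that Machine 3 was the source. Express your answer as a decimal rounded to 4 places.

P(defective|M1) = 0.257; P(defective|M2) = 0.092; P(defective|M3) = 0.089.
Prior × likelihood for each source: 0.333333·0.257=0.08567, 0.333333·0.092=0.03067, 0.333333·0.089=0.02967. Summing gives P(defective) = 0.14600.
P(Machine 3 | defective) = 0.02967 / 0.14600 = 0.2032.

Posterior probability ≈ 0.2032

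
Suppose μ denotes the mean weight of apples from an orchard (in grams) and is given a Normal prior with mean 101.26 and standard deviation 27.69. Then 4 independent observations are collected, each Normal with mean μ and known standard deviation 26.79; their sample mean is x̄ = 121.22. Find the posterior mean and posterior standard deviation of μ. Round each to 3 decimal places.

Prior precision 1/τ₀² = 1/27.69² = 0.00130423; data precision n/σ² = 4/26.79² = 0.00557333.
Posterior precision = 0.00130423 + 0.00557333 = 0.00687756, giving posterior SD = 1/√0.00687756 = 12.058.
Posterior mean = (0.00130423·101.26 + 0.00557333·121.22) / 0.00687756 = 117.435.

Posterior mean ≈ 117.435; posterior SD ≈ 12.058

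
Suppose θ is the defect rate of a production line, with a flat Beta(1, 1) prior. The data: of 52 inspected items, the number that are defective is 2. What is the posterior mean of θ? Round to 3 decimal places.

The binomial likelihood is conjugate to the Beta prior: with 2 successes and 50 failures, the posterior is Beta(1+2, 1+50) = Beta(3, 51).
Posterior mean = α/(α+β) = 3/54 = 0.056.

Posterior mean ≈ 0.056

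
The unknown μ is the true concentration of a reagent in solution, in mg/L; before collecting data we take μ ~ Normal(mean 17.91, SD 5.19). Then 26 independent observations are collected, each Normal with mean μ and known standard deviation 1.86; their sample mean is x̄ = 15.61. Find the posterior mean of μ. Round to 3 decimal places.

Posterior mean ≈ 15.621

With known σ, the Normal prior is conjugate. Weight on the data is w = (n/σ²)/(n/σ² + 1/τ₀²) = 7.51532/(7.51532+0.0371249) = 0.99508.
Posterior mean = w·x̄ + (1−w)·μ₀ = 0.99508·15.61 + 0.0049156·17.91 = 15.621.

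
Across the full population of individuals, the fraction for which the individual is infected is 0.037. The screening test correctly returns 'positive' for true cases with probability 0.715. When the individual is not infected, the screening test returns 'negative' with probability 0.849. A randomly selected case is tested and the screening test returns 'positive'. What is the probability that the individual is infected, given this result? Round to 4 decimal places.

Write H for 'the individual is infected'. Prior odds H:¬H = 0.037/0.963 = 0.038422. For the 'positive' outcome, the likelihood ratio is 0.715/0.151 = 4.7351.
Posterior odds = 0.038422 × 4.7351 = 0.18193, so P(H|E) = 0.18193/(1+0.18193) = 0.1539.

P(H | E) ≈ 0.1539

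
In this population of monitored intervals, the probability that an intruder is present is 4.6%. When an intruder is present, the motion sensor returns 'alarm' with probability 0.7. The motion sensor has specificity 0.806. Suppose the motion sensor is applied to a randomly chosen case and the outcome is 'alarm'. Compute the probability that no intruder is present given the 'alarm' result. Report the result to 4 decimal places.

P(¬H | E) ≈ 0.8518

Write H for 'an intruder is present'. Prior odds H:¬H = 0.046/0.954 = 0.048218. For the 'alarm' outcome, the likelihood ratio is 0.7/0.194 = 3.6082.
Posterior odds = 0.048218 × 3.6082 = 0.17398, so P(H|E) = 0.17398/(1+0.17398) = 0.1482. Then P(¬H|E) = 1 − 0.1482 = 0.8518.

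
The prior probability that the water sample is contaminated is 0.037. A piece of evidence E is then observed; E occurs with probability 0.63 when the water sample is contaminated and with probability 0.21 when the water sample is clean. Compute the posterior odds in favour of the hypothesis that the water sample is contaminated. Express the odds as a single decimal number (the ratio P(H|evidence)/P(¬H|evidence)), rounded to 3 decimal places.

Prior odds = 0.037/(1−0.037) = 0.038422.
Likelihood ratio for E = 0.63/0.21 = 3.0000.
Posterior odds = prior odds × LR = 0.11526.

Posterior odds ≈ 0.115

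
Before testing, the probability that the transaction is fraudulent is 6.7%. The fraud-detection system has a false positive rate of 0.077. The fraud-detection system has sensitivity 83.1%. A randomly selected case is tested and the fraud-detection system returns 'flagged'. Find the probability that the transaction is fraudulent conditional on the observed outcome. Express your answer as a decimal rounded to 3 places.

Write H for 'the transaction is fraudulent'. Prior odds H:¬H = 0.067/0.933 = 0.071811. For the 'flagged' outcome, the likelihood ratio is 0.831/0.077 = 10.792.
Posterior odds = 0.071811 × 10.792 = 0.77500, so P(H|E) = 0.77500/(1+0.77500) = 0.437.

P(H | E) ≈ 0.437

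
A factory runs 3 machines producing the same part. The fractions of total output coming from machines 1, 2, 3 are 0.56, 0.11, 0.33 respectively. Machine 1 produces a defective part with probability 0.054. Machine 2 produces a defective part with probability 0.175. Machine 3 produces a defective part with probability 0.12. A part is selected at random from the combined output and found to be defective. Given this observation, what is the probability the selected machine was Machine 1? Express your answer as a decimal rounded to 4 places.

Posterior probability ≈ 0.3394

Tabulate prior·likelihood by source: [1] prior 0.56, lik 0.054, product 0.03024; [2] prior 0.11, lik 0.175, product 0.01925; [3] prior 0.33, lik 0.12, product 0.03960.
Normalizing constant = 0.089090; the posterior for Machine 1 is its product over the sum, 0.03024/0.089090 = 0.3394.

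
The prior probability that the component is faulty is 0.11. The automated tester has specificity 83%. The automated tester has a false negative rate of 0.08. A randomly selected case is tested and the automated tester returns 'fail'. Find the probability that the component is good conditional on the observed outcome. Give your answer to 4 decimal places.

Write H for 'the component is faulty'. Prior odds H:¬H = 0.11/0.89 = 0.12360. For the 'fail' outcome, the likelihood ratio is 0.92/0.17 = 5.4118.
Posterior odds = 0.12360 × 5.4118 = 0.66887, so P(H|E) = 0.66887/(1+0.66887) = 0.4008. Then P(¬H|E) = 1 − 0.4008 = 0.5992.

P(¬H | E) ≈ 0.5992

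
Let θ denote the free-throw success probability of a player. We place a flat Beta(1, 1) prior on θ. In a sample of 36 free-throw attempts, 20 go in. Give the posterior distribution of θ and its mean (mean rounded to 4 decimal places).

The binomial likelihood is conjugate to the Beta prior: with 20 successes and 16 failures, the posterior is Beta(1+20, 1+16) = Beta(21, 17).
Posterior mean = α/(α+β) = 21/38 = 0.5526.

Posterior: Beta(21, 17); mean ≈ 0.5526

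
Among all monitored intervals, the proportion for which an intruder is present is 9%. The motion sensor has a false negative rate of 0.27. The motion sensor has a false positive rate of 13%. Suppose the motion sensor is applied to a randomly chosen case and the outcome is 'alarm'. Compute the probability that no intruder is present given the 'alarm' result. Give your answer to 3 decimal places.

Write H for 'an intruder is present'. Prior odds H:¬H = 0.09/0.91 = 0.098901. For the 'alarm' outcome, the likelihood ratio is 0.73/0.13 = 5.6154.
Posterior odds = 0.098901 × 5.6154 = 0.55537, so P(H|E) = 0.55537/(1+0.55537) = 0.357. Then P(¬H|E) = 1 − 0.357 = 0.643.

P(¬H | E) ≈ 0.643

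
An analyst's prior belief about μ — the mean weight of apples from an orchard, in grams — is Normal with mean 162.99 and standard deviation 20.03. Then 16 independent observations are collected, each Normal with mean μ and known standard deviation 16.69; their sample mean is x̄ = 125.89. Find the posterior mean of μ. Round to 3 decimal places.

Posterior mean ≈ 127.433

With known σ, the Normal prior is conjugate. Weight on the data is w = (n/σ²)/(n/σ² + 1/τ₀²) = 0.0574391/(0.0574391+0.00249252) = 0.95841.
Posterior mean = w·x̄ + (1−w)·μ₀ = 0.95841·125.89 + 0.041589·162.99 = 127.433.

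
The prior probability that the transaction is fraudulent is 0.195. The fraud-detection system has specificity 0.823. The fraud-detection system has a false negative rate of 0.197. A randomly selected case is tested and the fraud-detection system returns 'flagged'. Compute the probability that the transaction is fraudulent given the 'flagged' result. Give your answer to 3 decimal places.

P(H | E) ≈ 0.524

Let H be the event that the transaction is fraudulent. P(H) = 0.195, so P(¬H) = 0.805. With E the 'flagged' result, P(E|H) = 0.803 and P(E|¬H) = 0.177.
P(E) = 0.803·0.195 + 0.177·0.805 = 0.15659 + 0.14248 = 0.29907.
By Bayes' theorem, P(H|E) = 0.15659 / 0.29907 = 0.524.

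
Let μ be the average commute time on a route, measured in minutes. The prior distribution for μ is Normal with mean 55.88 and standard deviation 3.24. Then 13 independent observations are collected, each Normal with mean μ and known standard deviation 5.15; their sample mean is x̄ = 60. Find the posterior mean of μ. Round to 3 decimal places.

Prior precision 1/τ₀² = 1/3.24² = 0.0952599; data precision n/σ² = 13/5.15² = 0.490150.
Posterior precision = 0.0952599 + 0.490150 = 0.585410.
Posterior mean = (0.0952599·55.88 + 0.490150·60) / 0.585410 = 59.330.

Posterior mean ≈ 59.330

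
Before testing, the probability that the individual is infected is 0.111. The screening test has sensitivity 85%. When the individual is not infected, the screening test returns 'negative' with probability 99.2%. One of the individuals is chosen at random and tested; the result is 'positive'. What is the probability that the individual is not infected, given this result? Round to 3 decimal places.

Write H for 'the individual is infected'. Prior odds H:¬H = 0.111/0.889 = 0.12486. For the 'positive' outcome, the likelihood ratio is 0.85/0.008 = 106.25.
Posterior odds = 0.12486 × 106.25 = 13.266, so P(H|E) = 13.266/(1+13.266) = 0.930. Then P(¬H|E) = 1 − 0.930 = 0.070.

P(¬H | E) ≈ 0.070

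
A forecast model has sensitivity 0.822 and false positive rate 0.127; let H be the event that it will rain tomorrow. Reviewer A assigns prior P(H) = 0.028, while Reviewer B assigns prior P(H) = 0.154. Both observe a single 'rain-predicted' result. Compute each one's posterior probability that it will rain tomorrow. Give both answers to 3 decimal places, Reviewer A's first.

Reviewer A: 0.157; Reviewer B: 0.541

The likelihood ratio for a 'rain-predicted' result is 0.822/0.127 = 6.4724.
Reviewer A: prior odds 0.028/0.972 = 0.028807; posterior odds 0.18645; posterior probability 0.157.
Reviewer B: prior odds 0.154/0.846 = 0.18203; posterior odds 1.1782; posterior probability 0.541.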